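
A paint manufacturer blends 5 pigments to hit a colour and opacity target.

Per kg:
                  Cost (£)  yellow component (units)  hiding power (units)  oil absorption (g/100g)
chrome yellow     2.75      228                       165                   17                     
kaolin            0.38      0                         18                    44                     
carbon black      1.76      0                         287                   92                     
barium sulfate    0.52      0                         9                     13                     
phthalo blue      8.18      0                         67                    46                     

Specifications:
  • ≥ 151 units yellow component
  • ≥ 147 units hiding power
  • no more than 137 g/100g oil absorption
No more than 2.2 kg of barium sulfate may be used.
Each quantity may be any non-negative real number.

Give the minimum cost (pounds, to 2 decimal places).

£2.05

Set it up as a linear program. Let x1 = kg of chrome yellow, x2 = kg of kaolin, x3 = kg of carbon black, x4 = kg of barium sulfate, x5 = kg of phthalo blue.
Minimize 2.75x1 + 0.38x2 + 1.76x3 + 0.52x4 + 8.18x5 with:
  228x1 ≥ 151   (yellow component)
  165x1 + 18x2 + 287x3 + 9x4 + 67x5 ≥ 147   (hiding power)
  17x1 + 44x2 + 92x3 + 13x4 + 46x5 ≤ 137   (oil absorption)
  x4 ≤ 2.2
  x1, x2, x3, x4, x5 ≥ 0.
At the optimum only chrome yellow, carbon black are positive (kaolin, barium sulfate, phthalo blue = 0). The yellow component and hiding power requirements are met with equality.
Solving gives x1 = 0.6623, x3 = 0.1314.
Hence cost = 2.75·0.6623 + 1.76·0.1314 = £2.0526.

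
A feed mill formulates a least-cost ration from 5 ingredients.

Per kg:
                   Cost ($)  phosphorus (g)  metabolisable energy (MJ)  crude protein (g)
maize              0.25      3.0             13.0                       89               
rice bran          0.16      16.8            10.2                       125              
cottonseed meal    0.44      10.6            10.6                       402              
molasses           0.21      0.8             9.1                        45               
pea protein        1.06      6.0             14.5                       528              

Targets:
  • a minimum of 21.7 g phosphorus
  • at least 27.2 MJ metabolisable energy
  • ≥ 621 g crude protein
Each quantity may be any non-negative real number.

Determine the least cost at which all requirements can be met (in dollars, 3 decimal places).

$0.716

This is a linear program. Let x1 = kg of maize, x2 = kg of rice bran, x3 = kg of cottonseed meal, x4 = kg of molasses, x5 = kg of pea protein.
min 0.25x1 + 0.16x2 + 0.44x3 + 0.21x4 + 1.06x5 subject to:
  3x1 + 16.8x2 + 10.6x3 + 0.8x4 + 6x5 ≥ 21.7   (phosphorus)
  13x1 + 10.2x2 + 10.6x3 + 9.1x4 + 14.5x5 ≥ 27.2   (metabolisable energy)
  89x1 + 125x2 + 402x3 + 45x4 + 528x5 ≥ 621   (crude protein)
  x1, x2, x3, x4, x5 ≥ 0.
The minimum-cost mix takes nothing from maize, molasses, pea protein — only rice bran, cottonseed meal. The metabolisable energy and crude protein requirements are met with equality.
Optimal quantities: rice bran = 1.568 kg, cottonseed meal = 1.057 kg.
Objective = 0.16·1.568 + 0.44·1.057 = 0.71596.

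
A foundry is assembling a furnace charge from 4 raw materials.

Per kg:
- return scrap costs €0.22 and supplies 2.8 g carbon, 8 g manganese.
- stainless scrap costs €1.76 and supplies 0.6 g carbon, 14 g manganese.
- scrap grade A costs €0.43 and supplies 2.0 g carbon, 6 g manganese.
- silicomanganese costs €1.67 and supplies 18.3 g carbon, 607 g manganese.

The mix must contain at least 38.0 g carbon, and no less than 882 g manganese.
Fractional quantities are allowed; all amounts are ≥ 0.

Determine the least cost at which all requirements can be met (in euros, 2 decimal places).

€3.31

Let x1 = kg of return scrap, x2 = kg of stainless scrap, x3 = kg of scrap grade A, x4 = kg of silicomanganese.
min 0.22x1 + 1.76x2 + 0.43x3 + 1.67x4 with:
  2.8x1 + 0.6x2 + 2x3 + 18.3x4 ≥ 38   (carbon)
  8x1 + 14x2 + 6x3 + 607x4 ≥ 882   (manganese)
  x1, x2, x3, x4 ≥ 0.
The cheapest feasible vertex uses only return scrap, silicomanganese; stainless scrap, scrap grade A are not used. Binding constraints: carbon and manganese.
That vertex is x1 = 4.459, x4 = 1.394.
Total cost: 0.22·4.459 + 1.67·1.394 = 3.3090.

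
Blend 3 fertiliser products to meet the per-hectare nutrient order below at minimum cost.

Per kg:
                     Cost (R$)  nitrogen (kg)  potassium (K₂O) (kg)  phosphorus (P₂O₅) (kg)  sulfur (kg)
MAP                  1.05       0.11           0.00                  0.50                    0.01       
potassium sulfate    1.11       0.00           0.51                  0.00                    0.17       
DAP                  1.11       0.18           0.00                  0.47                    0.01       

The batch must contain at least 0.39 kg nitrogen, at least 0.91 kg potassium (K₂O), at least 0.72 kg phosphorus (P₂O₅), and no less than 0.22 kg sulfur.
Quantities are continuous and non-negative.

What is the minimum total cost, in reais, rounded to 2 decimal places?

R$4.39

Let x1 = kg of MAP, x2 = kg of potassium sulfate, x3 = kg of DAP.
Minimise 1.05x1 + 1.11x2 + 1.11x3 subject to:
  0.11x1 + 0.18x3 ≥ 0.39   (nitrogen)
  0.51x2 ≥ 0.91   (potassium (K₂O))
  0.5x1 + 0.47x3 ≥ 0.72   (phosphorus (P₂O₅))
  0.01x1 + 0.17x2 + 0.01x3 ≥ 0.22   (sulfur)
  x1, x2, x3 ≥ 0.
At the optimum only potassium sulfate, DAP are positive (MAP = 0). Binding constraints: nitrogen and potassium (K₂O).
Optimal quantities: potassium sulfate = 1.784 kg, DAP = 2.167 kg.
Total cost: 1.11·1.784 + 1.11·2.167 = 4.3856.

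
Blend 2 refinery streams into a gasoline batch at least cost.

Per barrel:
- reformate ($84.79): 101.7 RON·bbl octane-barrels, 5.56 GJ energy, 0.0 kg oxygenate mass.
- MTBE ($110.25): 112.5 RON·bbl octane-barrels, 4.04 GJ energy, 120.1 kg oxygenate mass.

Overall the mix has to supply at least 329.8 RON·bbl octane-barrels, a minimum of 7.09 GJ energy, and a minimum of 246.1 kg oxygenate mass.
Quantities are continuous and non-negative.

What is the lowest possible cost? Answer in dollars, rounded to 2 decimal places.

$308.68

Let x1 = barrels of reformate, x2 = barrels of MTBE.
Minimise 84.79x1 + 110.25x2 subject to:
  101.7x1 + 112.5x2 ≥ 329.8   (octane-barrels)
  5.56x1 + 4.04x2 ≥ 7.09   (energy)
  120.1x2 ≥ 246.1   (oxygenate mass)
  x1, x2 ≥ 0.
Both inputs are positive at the optimum. There the octane-barrels and oxygenate mass constraints are tight.
So reformate = 0.97614 barrels, MTBE = 2.0491 barrels.
Hence cost = 84.79·0.97614 + 110.25·2.0491 = $308.6802.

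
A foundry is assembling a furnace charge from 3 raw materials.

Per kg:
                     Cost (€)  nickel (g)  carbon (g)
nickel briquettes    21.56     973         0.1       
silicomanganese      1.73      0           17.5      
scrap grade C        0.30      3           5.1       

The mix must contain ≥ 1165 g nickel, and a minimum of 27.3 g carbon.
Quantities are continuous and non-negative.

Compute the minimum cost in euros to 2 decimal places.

€27.06

Let x1 = kg of nickel briquettes, x2 = kg of silicomanganese, x3 = kg of scrap grade C.
Minimise 21.56x1 + 1.73x2 + 0.3x3 with:
  973x1 + 3x3 ≥ 1165   (nickel)
  0.1x1 + 17.5x2 + 5.1x3 ≥ 27.3   (carbon)
  x1, x2, x3 ≥ 0.
The cheapest feasible vertex uses only nickel briquettes, scrap grade C; silicomanganese is not used. The nickel and carbon requirements are met with equality.
That vertex is x1 = 1.181, x3 = 5.33.
Objective = 21.56·1.181 + 0.3·5.33 = 27.0614.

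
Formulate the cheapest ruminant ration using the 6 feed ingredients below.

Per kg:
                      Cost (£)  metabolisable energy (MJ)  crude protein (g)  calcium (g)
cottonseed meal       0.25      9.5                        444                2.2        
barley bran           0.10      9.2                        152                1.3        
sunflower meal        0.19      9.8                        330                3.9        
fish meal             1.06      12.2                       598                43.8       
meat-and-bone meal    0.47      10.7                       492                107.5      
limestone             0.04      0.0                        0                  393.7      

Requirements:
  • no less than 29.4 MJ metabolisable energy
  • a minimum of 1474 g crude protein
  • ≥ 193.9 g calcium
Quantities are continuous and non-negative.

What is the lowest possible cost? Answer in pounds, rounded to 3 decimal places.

£0.849

Treat it as an LP. Let x1 = kg of cottonseed meal, x2 = kg of barley bran, x3 = kg of sunflower meal, x4 = kg of fish meal, x5 = kg of meat-and-bone meal, x6 = kg of limestone.
Minimize 0.25x1 + 0.1x2 + 0.19x3 + 1.06x4 + 0.47x5 + 0.04x6 s.t.:
  9.5x1 + 9.2x2 + 9.8x3 + 12.2x4 + 10.7x5 ≥ 29.4   (metabolisable energy)
  444x1 + 152x2 + 330x3 + 598x4 + 492x5 ≥ 1474   (crude protein)
  2.2x1 + 1.3x2 + 3.9x3 + 43.8x4 + 107.5x5 + 393.7x6 ≥ 193.9   (calcium)
  x1, x2, x3, x4, x5, x6 ≥ 0.
At the optimum only cottonseed meal, limestone are positive (barley bran, sunflower meal, fish meal, meat-and-bone meal = 0). There the crude protein and calcium constraints are tight.
Solving gives x1 = 3.32, x6 = 0.474.
Total cost: 0.25·3.32 + 0.04·0.474 = 0.84896.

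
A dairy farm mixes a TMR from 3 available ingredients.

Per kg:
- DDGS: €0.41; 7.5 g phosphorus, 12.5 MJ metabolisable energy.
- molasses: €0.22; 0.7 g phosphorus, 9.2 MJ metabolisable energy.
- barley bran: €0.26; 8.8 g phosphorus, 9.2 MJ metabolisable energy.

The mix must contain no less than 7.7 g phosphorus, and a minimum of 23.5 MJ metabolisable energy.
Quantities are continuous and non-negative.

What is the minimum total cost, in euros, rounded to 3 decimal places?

€0.591

This is a linear program. Let x1 = kg of DDGS, x2 = kg of molasses, x3 = kg of barley bran.
Minimise 0.41x1 + 0.22x2 + 0.26x3 with:
  7.5x1 + 0.7x2 + 8.8x3 ≥ 7.7   (phosphorus)
  12.5x1 + 9.2x2 + 9.2x3 ≥ 23.5   (metabolisable energy)
  x1, x2, x3 ≥ 0.
At the optimum only molasses, barley bran are positive (DDGS = 0). There the phosphorus and metabolisable energy constraints are tight.
Optimal quantities: molasses = 1.824 kg, barley bran = 0.7299 kg.
Hence cost = 0.22·1.824 + 0.26·0.7299 = €0.59105.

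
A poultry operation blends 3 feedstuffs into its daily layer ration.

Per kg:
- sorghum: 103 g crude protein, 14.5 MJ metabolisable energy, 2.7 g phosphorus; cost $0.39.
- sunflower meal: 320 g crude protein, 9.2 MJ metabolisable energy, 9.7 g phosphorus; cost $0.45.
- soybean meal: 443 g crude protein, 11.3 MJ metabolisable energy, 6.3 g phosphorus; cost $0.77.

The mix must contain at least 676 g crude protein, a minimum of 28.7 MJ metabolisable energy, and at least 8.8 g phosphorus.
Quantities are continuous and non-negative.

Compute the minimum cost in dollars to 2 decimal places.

Set it up as a linear program. Let x1 = kg of sorghum, x2 = kg of sunflower meal, x3 = kg of soybean meal.
Minimize 0.39x1 + 0.45x2 + 0.77x3 s.t.:
  103x1 + 320x2 + 443x3 ≥ 676   (crude protein)
  14.5x1 + 9.2x2 + 11.3x3 ≥ 28.7   (metabolisable energy)
  2.7x1 + 9.7x2 + 6.3x3 ≥ 8.8   (phosphorus)
  x1, x2, x3 ≥ 0.
At the optimum only sorghum, sunflower meal are positive (soybean meal = 0). Binding constraints: crude protein and metabolisable energy.
Optimal quantities: sorghum = 0.8029 kg, sunflower meal = 1.854 kg.
Objective = 0.39·0.8029 + 0.45·1.854 = 1.1474.

$1.15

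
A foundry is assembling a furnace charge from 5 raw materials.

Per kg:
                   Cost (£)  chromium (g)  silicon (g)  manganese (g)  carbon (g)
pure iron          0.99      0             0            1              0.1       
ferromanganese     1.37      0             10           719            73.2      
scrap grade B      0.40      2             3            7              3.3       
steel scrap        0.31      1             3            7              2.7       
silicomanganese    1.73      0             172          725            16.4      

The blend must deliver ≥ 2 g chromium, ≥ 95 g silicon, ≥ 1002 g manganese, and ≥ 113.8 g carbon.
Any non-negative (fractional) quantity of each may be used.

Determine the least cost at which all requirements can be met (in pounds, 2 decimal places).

£3.11

Let x1 = kg of pure iron, x2 = kg of ferromanganese, x3 = kg of scrap grade B, x4 = kg of steel scrap, x5 = kg of silicomanganese.
Minimise 0.99x1 + 1.37x2 + 0.4x3 + 0.31x4 + 1.73x5 s.t.:
  2x3 + 1x4 ≥ 2   (chromium)
  10x2 + 3x3 + 3x4 + 172x5 ≥ 95   (silicon)
  1x1 + 719x2 + 7x3 + 7x4 + 725x5 ≥ 1002   (manganese)
  0.1x1 + 73.2x2 + 3.3x3 + 2.7x4 + 16.4x5 ≥ 113.8   (carbon)
  x1, x2, x3, x4, x5 ≥ 0.
The optimal basis is {ferromanganese, scrap grade B, silicomanganese}; pure iron, steel scrap drop out. Binding constraints: chromium, silicon, carbon.
That vertex is x2 = 1.408, x3 = 1, x5 = 0.453.
Total cost: 1.37·1.408 + 0.4·1 + 1.73·0.453 = 3.1127.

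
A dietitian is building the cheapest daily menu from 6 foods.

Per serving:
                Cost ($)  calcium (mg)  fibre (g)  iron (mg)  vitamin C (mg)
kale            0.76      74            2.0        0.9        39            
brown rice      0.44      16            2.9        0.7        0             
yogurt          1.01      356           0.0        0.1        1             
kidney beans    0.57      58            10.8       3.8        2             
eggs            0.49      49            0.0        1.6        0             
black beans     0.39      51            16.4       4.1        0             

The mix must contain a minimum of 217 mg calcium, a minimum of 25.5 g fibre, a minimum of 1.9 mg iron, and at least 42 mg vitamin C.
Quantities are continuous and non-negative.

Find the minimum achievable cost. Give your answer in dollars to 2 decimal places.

Let x1 = servings of kale, x2 = servings of brown rice, x3 = servings of yogurt, x4 = servings of kidney beans, x5 = servings of eggs, x6 = servings of black beans.
Minimize 0.76x1 + 0.44x2 + 1.01x3 + 0.57x4 + 0.49x5 + 0.39x6 subject to:
  74x1 + 16x2 + 356x3 + 58x4 + 49x5 + 51x6 ≥ 217   (calcium)
  2x1 + 2.9x2 + 10.8x4 + 16.4x6 ≥ 25.5   (fibre)
  0.9x1 + 0.7x2 + 0.1x3 + 3.8x4 + 1.6x5 + 4.1x6 ≥ 1.9   (iron)
  39x1 + 1x3 + 2x4 ≥ 42   (vitamin C)
  x1, x2, x3, x4, x5, x6 ≥ 0.
The cheapest feasible vertex uses only kale, yogurt, black beans; brown rice, kidney beans, eggs are not used. The calcium, fibre, vitamin C requirements are met with equality.
That vertex is x1 = 1.072, x3 = 0.1827, x6 = 1.424.
Total cost: 0.76·1.072 + 1.01·0.1827 + 0.39·1.424 = 1.5546.

$1.55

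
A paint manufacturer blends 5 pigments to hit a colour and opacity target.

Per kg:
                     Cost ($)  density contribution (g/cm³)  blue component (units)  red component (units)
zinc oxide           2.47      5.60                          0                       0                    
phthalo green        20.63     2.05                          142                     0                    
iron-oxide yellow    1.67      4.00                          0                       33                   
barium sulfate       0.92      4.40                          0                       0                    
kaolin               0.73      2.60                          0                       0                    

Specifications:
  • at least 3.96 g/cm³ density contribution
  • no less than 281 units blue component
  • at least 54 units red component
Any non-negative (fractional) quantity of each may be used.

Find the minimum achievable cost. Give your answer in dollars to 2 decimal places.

Let x1 = kg of zinc oxide, x2 = kg of phthalo green, x3 = kg of iron-oxide yellow, x4 = kg of barium sulfate, x5 = kg of kaolin.
Minimise 2.47x1 + 20.63x2 + 1.67x3 + 0.92x4 + 0.73x5 s.t.:
  5.6x1 + 2.05x2 + 4x3 + 4.4x4 + 2.6x5 ≥ 3.96   (density contribution)
  142x2 ≥ 281   (blue component)
  33x3 ≥ 54   (red component)
  x1, x2, x3, x4, x5 ≥ 0.
At the optimum only phthalo green, iron-oxide yellow are positive (zinc oxide, barium sulfate, kaolin = 0). The blue component and red component requirements are met with equality.
So phthalo green = 1.979 kg, iron-oxide yellow = 1.636 kg.
Objective = 20.63·1.979 + 1.67·1.636 = 43.5589.

$43.56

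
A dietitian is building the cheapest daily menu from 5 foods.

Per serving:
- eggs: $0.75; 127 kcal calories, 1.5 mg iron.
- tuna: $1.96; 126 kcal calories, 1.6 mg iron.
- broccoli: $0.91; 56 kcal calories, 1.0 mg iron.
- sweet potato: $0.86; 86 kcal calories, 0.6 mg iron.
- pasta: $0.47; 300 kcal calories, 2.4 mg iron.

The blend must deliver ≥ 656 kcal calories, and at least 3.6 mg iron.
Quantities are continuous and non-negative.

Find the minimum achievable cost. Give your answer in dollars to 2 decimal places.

$1.03

Let x1 = servings of eggs, x2 = servings of tuna, x3 = servings of broccoli, x4 = servings of sweet potato, x5 = servings of pasta.
Minimize 0.75x1 + 1.96x2 + 0.91x3 + 0.86x4 + 0.47x5 subject to:
  127x1 + 126x2 + 56x3 + 86x4 + 300x5 ≥ 656   (calories)
  1.5x1 + 1.6x2 + 1x3 + 0.6x4 + 2.4x5 ≥ 3.6   (iron)
  x1, x2, x3, x4, x5 ≥ 0.
The optimal basis is {pasta}; eggs, tuna, broccoli, sweet potato drop out. There the calories constraint is tight.
That vertex is x5 = 2.187.
Total cost: 0.47·2.187 = 1.0279.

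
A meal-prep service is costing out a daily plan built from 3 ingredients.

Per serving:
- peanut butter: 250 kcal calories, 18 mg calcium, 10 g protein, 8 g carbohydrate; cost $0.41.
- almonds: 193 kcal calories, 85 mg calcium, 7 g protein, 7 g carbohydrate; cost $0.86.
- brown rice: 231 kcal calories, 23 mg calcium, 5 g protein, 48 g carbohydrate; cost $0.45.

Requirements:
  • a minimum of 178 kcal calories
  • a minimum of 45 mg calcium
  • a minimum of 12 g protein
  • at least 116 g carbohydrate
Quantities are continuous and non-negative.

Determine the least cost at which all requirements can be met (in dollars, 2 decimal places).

Let x1 = servings of peanut butter, x2 = servings of almonds, x3 = servings of brown rice.
Minimise 0.41x1 + 0.86x2 + 0.45x3 subject to:
  250x1 + 193x2 + 231x3 ≥ 178   (calories)
  18x1 + 85x2 + 23x3 ≥ 45   (calcium)
  10x1 + 7x2 + 5x3 ≥ 12   (protein)
  8x1 + 7x2 + 48x3 ≥ 116   (carbohydrate)
  x1, x2, x3 ≥ 0.
The minimum-cost mix takes nothing from peanut butter, almonds — only brown rice. The carbohydrate requirement is met with equality.
Solving gives x3 = 2.417.
Total cost: 0.45·2.417 = 1.0877.

$1.09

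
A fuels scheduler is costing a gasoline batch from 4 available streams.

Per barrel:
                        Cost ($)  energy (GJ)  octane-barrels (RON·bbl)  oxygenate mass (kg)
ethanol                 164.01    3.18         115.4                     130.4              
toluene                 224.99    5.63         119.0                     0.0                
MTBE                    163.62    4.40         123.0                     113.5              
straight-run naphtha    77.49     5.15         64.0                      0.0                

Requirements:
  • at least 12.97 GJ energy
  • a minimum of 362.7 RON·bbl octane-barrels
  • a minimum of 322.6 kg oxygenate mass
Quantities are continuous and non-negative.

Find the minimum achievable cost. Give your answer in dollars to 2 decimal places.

This is a linear program. Let x1 = barrels of ethanol, x2 = barrels of toluene, x3 = barrels of MTBE, x4 = barrels of straight-run naphtha.
Minimize 164.01x1 + 224.99x2 + 163.62x3 + 77.49x4 s.t.:
  3.18x1 + 5.63x2 + 4.4x3 + 5.15x4 ≥ 12.97   (energy)
  115.4x1 + 119x2 + 123x3 + 64x4 ≥ 362.7   (octane-barrels)
  130.4x1 + 113.5x3 ≥ 322.6   (oxygenate mass)
  x1, x2, x3, x4 ≥ 0.
The cheapest feasible vertex uses only MTBE, straight-run naphtha; ethanol, toluene are not used. Binding constraints: octane-barrels and oxygenate mass.
So MTBE = 2.84229 barrels, straight-run naphtha = 0.20466 barrels.
Hence cost = 163.62·2.84229 + 77.49·0.20466 = $480.9146.

$480.91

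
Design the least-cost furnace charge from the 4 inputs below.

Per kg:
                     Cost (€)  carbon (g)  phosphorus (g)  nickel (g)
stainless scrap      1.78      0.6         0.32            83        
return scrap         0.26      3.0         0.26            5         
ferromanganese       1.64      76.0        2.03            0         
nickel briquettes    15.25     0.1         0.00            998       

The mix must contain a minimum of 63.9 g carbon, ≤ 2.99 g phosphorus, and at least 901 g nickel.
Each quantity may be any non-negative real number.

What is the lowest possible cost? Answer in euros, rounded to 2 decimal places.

Let x1 = kg of stainless scrap, x2 = kg of return scrap, x3 = kg of ferromanganese, x4 = kg of nickel briquettes.
Minimise 1.78x1 + 0.26x2 + 1.64x3 + 15.25x4 s.t.:
  0.6x1 + 3x2 + 76x3 + 0.1x4 ≥ 63.9   (carbon)
  0.32x1 + 0.26x2 + 2.03x3 ≤ 2.99   (phosphorus)
  83x1 + 5x2 + 998x4 ≥ 901   (nickel)
  x1, x2, x3, x4 ≥ 0.
The cheapest feasible vertex uses only ferromanganese, nickel briquettes; stainless scrap, return scrap are not used. There the carbon and nickel constraints are tight.
Solving gives x3 = 0.8396, x4 = 0.9028.
Cost = 1.64·0.8396 + 15.25·0.9028 = 15.1446.

€15.14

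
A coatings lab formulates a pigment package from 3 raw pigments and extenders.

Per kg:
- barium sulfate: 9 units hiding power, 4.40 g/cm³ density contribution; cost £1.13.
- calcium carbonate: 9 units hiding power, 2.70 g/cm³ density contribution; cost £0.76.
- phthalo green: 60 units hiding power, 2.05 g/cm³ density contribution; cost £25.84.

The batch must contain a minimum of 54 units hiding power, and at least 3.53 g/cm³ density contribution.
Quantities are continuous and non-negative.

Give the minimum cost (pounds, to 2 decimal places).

£4.56

Let x1 = kg of barium sulfate, x2 = kg of calcium carbonate, x3 = kg of phthalo green.
min 1.13x1 + 0.76x2 + 25.84x3 with:
  9x1 + 9x2 + 60x3 ≥ 54   (hiding power)
  4.4x1 + 2.7x2 + 2.05x3 ≥ 3.53   (density contribution)
  x1, x2, x3 ≥ 0.
At the optimum only calcium carbonate is positive (barium sulfate, phthalo green = 0). The hiding power requirement is met with equality.
Optimal quantities: calcium carbonate = 6 kg.
Objective = 0.76·6 = 4.5600.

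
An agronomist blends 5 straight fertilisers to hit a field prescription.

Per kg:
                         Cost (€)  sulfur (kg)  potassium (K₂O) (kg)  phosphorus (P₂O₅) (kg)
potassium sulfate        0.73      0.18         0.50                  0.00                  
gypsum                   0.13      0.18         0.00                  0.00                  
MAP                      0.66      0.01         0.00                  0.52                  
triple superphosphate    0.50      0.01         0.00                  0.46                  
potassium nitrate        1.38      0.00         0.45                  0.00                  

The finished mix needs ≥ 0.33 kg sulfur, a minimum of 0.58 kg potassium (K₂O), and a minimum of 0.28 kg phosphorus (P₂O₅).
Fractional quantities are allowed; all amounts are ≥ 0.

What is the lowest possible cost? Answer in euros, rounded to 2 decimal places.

Let x1 = kg of potassium sulfate, x2 = kg of gypsum, x3 = kg of MAP, x4 = kg of triple superphosphate, x5 = kg of potassium nitrate.
min 0.73x1 + 0.13x2 + 0.66x3 + 0.5x4 + 1.38x5 s.t.:
  0.18x1 + 0.18x2 + 0.01x3 + 0.01x4 ≥ 0.33   (sulfur)
  0.5x1 + 0.45x5 ≥ 0.58   (potassium (K₂O))
  0.52x3 + 0.46x4 ≥ 0.28   (phosphorus (P₂O₅))
  x1, x2, x3, x4, x5 ≥ 0.
The minimum-cost mix takes nothing from MAP, potassium nitrate — only potassium sulfate, gypsum, triple superphosphate. Binding constraints: sulfur, potassium (K₂O), phosphorus (P₂O₅).
That vertex is x1 = 1.16, x2 = 0.6395, x4 = 0.6087.
Objective = 0.73·1.16 + 0.13·0.6395 + 0.5·0.6087 = 1.2343.

€1.23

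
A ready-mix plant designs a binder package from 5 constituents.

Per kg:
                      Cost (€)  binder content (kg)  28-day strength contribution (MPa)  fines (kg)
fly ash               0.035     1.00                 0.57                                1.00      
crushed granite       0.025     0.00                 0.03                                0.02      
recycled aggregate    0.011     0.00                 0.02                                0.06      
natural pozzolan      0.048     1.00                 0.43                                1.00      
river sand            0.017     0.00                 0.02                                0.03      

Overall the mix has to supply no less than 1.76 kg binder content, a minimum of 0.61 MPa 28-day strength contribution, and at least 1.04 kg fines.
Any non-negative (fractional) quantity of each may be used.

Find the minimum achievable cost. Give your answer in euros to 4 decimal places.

Let x1 = kg of fly ash, x2 = kg of crushed granite, x3 = kg of recycled aggregate, x4 = kg of natural pozzolan, x5 = kg of river sand.
min 0.035x1 + 0.025x2 + 0.011x3 + 0.048x4 + 0.017x5 with:
  1x1 + 1x4 ≥ 1.76   (binder content)
  0.57x1 + 0.03x2 + 0.02x3 + 0.43x4 + 0.02x5 ≥ 0.61   (28-day strength contribution)
  1x1 + 0.02x2 + 0.06x3 + 1x4 + 0.03x5 ≥ 1.04   (fines)
  x1, x2, x3, x4, x5 ≥ 0.
The minimum-cost mix takes nothing from crushed granite, recycled aggregate, natural pozzolan, river sand — only fly ash. There the binder content constraint is tight.
Optimal quantities: fly ash = 1.76 kg.
Objective = 0.035·1.76 = 0.061600.

€0.0616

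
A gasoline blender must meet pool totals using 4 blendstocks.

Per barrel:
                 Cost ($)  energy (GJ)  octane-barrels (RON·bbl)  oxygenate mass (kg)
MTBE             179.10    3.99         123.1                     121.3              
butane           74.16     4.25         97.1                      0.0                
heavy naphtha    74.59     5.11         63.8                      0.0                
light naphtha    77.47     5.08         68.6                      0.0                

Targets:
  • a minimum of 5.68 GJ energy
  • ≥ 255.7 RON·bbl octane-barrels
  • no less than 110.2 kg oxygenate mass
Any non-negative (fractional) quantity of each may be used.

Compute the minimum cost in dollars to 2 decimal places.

$272.59

Let x1 = barrels of MTBE, x2 = barrels of butane, x3 = barrels of heavy naphtha, x4 = barrels of light naphtha.
Minimise 179.1x1 + 74.16x2 + 74.59x3 + 77.47x4 s.t.:
  3.99x1 + 4.25x2 + 5.11x3 + 5.08x4 ≥ 5.68   (energy)
  123.1x1 + 97.1x2 + 63.8x3 + 68.6x4 ≥ 255.7   (octane-barrels)
  121.3x1 ≥ 110.2   (oxygenate mass)
  x1, x2, x3, x4 ≥ 0.
The minimum-cost mix takes nothing from heavy naphtha, light naphtha — only MTBE, butane. There the octane-barrels and oxygenate mass constraints are tight.
That vertex is x1 = 0.90849, x2 = 1.4816.
Hence cost = 179.1·0.90849 + 74.16·1.4816 = $272.5860.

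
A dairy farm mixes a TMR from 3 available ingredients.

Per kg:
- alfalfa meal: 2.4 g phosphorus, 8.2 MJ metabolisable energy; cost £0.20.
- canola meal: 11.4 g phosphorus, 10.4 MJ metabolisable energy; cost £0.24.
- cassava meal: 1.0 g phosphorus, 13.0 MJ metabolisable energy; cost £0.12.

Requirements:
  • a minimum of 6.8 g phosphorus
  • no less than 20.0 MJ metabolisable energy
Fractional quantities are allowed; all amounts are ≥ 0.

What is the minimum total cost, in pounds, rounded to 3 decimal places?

Set it up as a linear program. Let x1 = kg of alfalfa meal, x2 = kg of canola meal, x3 = kg of cassava meal.
Minimise 0.2x1 + 0.24x2 + 0.12x3 subject to:
  2.4x1 + 11.4x2 + 1x3 ≥ 6.8   (phosphorus)
  8.2x1 + 10.4x2 + 13x3 ≥ 20   (metabolisable energy)
  x1, x2, x3 ≥ 0.
The cheapest feasible vertex uses only canola meal, cassava meal; alfalfa meal is not used. Binding constraints: phosphorus and metabolisable energy.
Optimal quantities: canola meal = 0.4964 kg, cassava meal = 1.141 kg.
Objective = 0.24·0.4964 + 0.12·1.141 = 0.25606.

£0.256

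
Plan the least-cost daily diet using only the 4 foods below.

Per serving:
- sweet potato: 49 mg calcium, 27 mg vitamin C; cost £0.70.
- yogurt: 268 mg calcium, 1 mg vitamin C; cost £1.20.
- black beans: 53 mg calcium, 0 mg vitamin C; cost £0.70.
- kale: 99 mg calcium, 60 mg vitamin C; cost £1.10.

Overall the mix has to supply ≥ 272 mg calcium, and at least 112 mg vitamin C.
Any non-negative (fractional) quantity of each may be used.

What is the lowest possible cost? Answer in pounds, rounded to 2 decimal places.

Let x1 = servings of sweet potato, x2 = servings of yogurt, x3 = servings of black beans, x4 = servings of kale.
Minimise 0.7x1 + 1.2x2 + 0.7x3 + 1.1x4 subject to:
  49x1 + 268x2 + 53x3 + 99x4 ≥ 272   (calcium)
  27x1 + 1x2 + 60x4 ≥ 112   (vitamin C)
  x1, x2, x3, x4 ≥ 0.
At the optimum only yogurt, kale are positive (sweet potato, black beans = 0). There the calcium and vitamin C constraints are tight.
Optimal quantities: yogurt = 0.3274 servings, kale = 1.861 servings.
Objective = 1.2·0.3274 + 1.1·1.861 = 2.4400.

£2.44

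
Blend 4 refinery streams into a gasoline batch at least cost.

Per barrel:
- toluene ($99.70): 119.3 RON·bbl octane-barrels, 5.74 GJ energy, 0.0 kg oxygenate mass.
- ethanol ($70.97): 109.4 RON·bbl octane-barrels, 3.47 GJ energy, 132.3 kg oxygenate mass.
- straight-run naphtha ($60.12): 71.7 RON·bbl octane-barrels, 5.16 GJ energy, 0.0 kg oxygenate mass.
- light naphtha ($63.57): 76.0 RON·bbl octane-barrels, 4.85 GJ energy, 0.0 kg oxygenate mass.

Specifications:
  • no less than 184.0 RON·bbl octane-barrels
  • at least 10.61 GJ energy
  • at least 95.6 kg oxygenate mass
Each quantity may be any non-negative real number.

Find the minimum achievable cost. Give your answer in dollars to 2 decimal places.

Let x1 = barrels of toluene, x2 = barrels of ethanol, x3 = barrels of straight-run naphtha, x4 = barrels of light naphtha.
Minimise 99.7x1 + 70.97x2 + 60.12x3 + 63.57x4 s.t.:
  119.3x1 + 109.4x2 + 71.7x3 + 76x4 ≥ 184   (octane-barrels)
  5.74x1 + 3.47x2 + 5.16x3 + 4.85x4 ≥ 10.61   (energy)
  132.3x2 ≥ 95.6   (oxygenate mass)
  x1, x2, x3, x4 ≥ 0.
At the optimum only ethanol, straight-run naphtha are positive (toluene, light naphtha = 0). The energy and oxygenate mass requirements are met with equality.
Optimal quantities: ethanol = 0.7226 barrels, straight-run naphtha = 1.5703 barrels.
Hence cost = 70.97·0.7226 + 60.12·1.5703 = $145.6894.

$145.69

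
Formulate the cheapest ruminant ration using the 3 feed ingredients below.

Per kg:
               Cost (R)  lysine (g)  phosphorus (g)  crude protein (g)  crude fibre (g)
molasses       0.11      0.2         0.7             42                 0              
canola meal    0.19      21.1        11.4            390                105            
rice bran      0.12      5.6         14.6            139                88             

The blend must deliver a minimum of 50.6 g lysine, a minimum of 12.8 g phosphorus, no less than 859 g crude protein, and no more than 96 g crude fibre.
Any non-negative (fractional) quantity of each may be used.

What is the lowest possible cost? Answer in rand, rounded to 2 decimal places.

This is a linear program. Let x1 = kg of molasses, x2 = kg of canola meal, x3 = kg of rice bran.
min 0.11x1 + 0.19x2 + 0.12x3 with:
  0.2x1 + 21.1x2 + 5.6x3 ≥ 50.6   (lysine)
  0.7x1 + 11.4x2 + 14.6x3 ≥ 12.8   (phosphorus)
  42x1 + 390x2 + 139x3 ≥ 859   (crude protein)
  105x2 + 88x3 ≤ 96   (crude fibre)
  x1, x2, x3 ≥ 0.
At the optimum only molasses, canola meal are positive (rice bran = 0). Binding constraints: lysine and crude fibre.
Solving gives x1 = 156.5, x2 = 0.9143.
Hence cost = 0.11·156.5 + 0.19·0.9143 = R17.3887.

R17.39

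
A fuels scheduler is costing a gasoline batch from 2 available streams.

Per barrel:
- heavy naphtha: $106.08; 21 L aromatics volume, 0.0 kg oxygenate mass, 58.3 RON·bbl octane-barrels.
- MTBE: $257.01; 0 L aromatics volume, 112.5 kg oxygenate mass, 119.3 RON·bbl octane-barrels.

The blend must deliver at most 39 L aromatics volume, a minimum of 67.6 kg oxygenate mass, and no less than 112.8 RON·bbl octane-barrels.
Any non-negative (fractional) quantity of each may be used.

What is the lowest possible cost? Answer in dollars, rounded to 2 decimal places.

$229.24

Let x1 = barrels of heavy naphtha, x2 = barrels of MTBE.
min 106.08x1 + 257.01x2 subject to:
  21x1 ≤ 39   (aromatics volume)
  112.5x2 ≥ 67.6   (oxygenate mass)
  58.3x1 + 119.3x2 ≥ 112.8   (octane-barrels)
  x1, x2 ≥ 0.
Both inputs are positive at the optimum. The oxygenate mass and octane-barrels requirements are met with equality.
Solving gives x1 = 0.7052, x2 = 0.6009.
Cost = 106.08·0.7052 + 257.01·0.6009 = 229.2449.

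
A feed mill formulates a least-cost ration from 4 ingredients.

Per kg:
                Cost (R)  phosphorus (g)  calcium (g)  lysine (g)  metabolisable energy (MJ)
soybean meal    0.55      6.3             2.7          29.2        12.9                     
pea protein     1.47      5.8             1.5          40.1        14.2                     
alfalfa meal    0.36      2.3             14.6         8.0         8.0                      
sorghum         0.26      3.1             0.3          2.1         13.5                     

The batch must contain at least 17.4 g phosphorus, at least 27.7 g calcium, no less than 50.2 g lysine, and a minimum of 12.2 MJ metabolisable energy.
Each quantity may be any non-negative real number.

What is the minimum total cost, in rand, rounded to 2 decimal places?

R1.76

This is a linear program. Let x1 = kg of soybean meal, x2 = kg of pea protein, x3 = kg of alfalfa meal, x4 = kg of sorghum.
min 0.55x1 + 1.47x2 + 0.36x3 + 0.26x4 s.t.:
  6.3x1 + 5.8x2 + 2.3x3 + 3.1x4 ≥ 17.4   (phosphorus)
  2.7x1 + 1.5x2 + 14.6x3 + 0.3x4 ≥ 27.7   (calcium)
  29.2x1 + 40.1x2 + 8x3 + 2.1x4 ≥ 50.2   (lysine)
  12.9x1 + 14.2x2 + 8x3 + 13.5x4 ≥ 12.2   (metabolisable energy)
  x1, x2, x3, x4 ≥ 0.
The minimum-cost mix takes nothing from pea protein, sorghum — only soybean meal, alfalfa meal. The phosphorus and calcium requirements are met with equality.
Optimal quantities: soybean meal = 2.219 kg, alfalfa meal = 1.487 kg.
Objective = 0.55·2.219 + 0.36·1.487 = 1.7558.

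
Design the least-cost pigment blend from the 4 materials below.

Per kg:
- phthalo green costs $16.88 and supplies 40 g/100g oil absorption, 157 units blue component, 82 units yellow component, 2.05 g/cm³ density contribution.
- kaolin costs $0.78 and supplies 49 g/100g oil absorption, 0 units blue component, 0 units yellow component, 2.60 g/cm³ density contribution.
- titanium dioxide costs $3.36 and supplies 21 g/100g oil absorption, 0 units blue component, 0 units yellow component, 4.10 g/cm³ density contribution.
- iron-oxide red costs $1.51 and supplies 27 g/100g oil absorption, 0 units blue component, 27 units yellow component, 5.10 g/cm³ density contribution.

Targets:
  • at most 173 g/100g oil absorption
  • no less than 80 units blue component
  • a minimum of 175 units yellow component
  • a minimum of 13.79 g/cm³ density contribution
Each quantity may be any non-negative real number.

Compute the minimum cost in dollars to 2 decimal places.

$16.05

Let x1 = kg of phthalo green, x2 = kg of kaolin, x3 = kg of titanium dioxide, x4 = kg of iron-oxide red.
Minimise 16.88x1 + 0.78x2 + 3.36x3 + 1.51x4 s.t.:
  40x1 + 49x2 + 21x3 + 27x4 ≤ 173   (oil absorption)
  157x1 ≥ 80   (blue component)
  82x1 + 27x4 ≥ 175   (yellow component)
  2.05x1 + 2.6x2 + 4.1x3 + 5.1x4 ≥ 13.79   (density contribution)
  x1, x2, x3, x4 ≥ 0.
The optimal basis is {phthalo green, iron-oxide red}; kaolin, titanium dioxide drop out. The blue component and yellow component requirements are met with equality.
Solving gives x1 = 0.5096, x4 = 4.934.
Hence cost = 16.88·0.5096 + 1.51·4.934 = $16.0524.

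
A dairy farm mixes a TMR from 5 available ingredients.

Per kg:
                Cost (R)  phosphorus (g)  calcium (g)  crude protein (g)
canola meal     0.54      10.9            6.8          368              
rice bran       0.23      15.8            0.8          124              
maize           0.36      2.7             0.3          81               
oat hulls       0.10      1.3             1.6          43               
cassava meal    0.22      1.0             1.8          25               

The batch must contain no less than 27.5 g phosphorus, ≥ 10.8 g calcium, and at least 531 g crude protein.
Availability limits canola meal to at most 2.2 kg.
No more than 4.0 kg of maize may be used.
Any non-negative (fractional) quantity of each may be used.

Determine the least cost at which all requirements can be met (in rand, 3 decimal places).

R0.937

Set it up as a linear program. Let x1 = kg of canola meal, x2 = kg of rice bran, x3 = kg of maize, x4 = kg of oat hulls, x5 = kg of cassava meal.
Minimise 0.54x1 + 0.23x2 + 0.36x3 + 0.1x4 + 0.22x5 s.t.:
  10.9x1 + 15.8x2 + 2.7x3 + 1.3x4 + 1x5 ≥ 27.5   (phosphorus)
  6.8x1 + 0.8x2 + 0.3x3 + 1.6x4 + 1.8x5 ≥ 10.8   (calcium)
  368x1 + 124x2 + 81x3 + 43x4 + 25x5 ≥ 531   (crude protein)
  x1 ≤ 2.2
  x3 ≤ 4
  x1, x2, x3, x4, x5 ≥ 0.
The optimal basis is {canola meal, rice bran, oat hulls}; maize, cassava meal drop out. There the phosphorus, calcium, crude protein constraints are tight.
That vertex is x1 = 0.7661, x2 = 0.9642, x4 = 3.012.
Hence cost = 0.54·0.7661 + 0.23·0.9642 + 0.1·3.012 = R0.93666.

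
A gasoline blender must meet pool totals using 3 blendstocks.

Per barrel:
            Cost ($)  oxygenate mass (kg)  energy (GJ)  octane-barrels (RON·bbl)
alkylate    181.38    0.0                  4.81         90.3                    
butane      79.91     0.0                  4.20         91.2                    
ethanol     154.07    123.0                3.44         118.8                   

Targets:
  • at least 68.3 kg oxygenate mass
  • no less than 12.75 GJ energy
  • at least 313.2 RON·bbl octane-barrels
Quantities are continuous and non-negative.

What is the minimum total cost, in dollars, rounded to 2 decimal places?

$302.18

Treat it as an LP. Let x1 = barrels of alkylate, x2 = barrels of butane, x3 = barrels of ethanol.
min 181.38x1 + 79.91x2 + 154.07x3 with:
  123x3 ≥ 68.3   (oxygenate mass)
  4.81x1 + 4.2x2 + 3.44x3 ≥ 12.75   (energy)
  90.3x1 + 91.2x2 + 118.8x3 ≥ 313.2   (octane-barrels)
  x1, x2, x3 ≥ 0.
At the optimum only butane, ethanol are positive (alkylate = 0). Binding constraints: oxygenate mass and octane-barrels.
So butane = 2.7109 barrels, ethanol = 0.55528 barrels.
Cost = 79.91·2.7109 + 154.07·0.55528 = 302.1800.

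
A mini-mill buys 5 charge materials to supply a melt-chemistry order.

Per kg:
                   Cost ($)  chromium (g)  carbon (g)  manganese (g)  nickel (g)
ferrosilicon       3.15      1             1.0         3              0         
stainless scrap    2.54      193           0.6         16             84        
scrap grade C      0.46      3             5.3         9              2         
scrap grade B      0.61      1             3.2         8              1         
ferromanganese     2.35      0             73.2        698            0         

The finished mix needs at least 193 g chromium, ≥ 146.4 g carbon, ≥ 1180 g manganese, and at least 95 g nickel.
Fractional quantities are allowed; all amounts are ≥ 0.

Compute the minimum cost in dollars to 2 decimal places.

Let x1 = kg of ferrosilicon, x2 = kg of stainless scrap, x3 = kg of scrap grade C, x4 = kg of scrap grade B, x5 = kg of ferromanganese.
Minimize 3.15x1 + 2.54x2 + 0.46x3 + 0.61x4 + 2.35x5 s.t.:
  1x1 + 193x2 + 3x3 + 1x4 ≥ 193   (chromium)
  1x1 + 0.6x2 + 5.3x3 + 3.2x4 + 73.2x5 ≥ 146.4   (carbon)
  3x1 + 16x2 + 9x3 + 8x4 + 698x5 ≥ 1180   (manganese)
  84x2 + 2x3 + 1x4 ≥ 95   (nickel)
  x1, x2, x3, x4, x5 ≥ 0.
The minimum-cost mix takes nothing from ferrosilicon, scrap grade C, scrap grade B — only stainless scrap, ferromanganese. Binding constraints: carbon and nickel.
Optimal quantities: stainless scrap = 1.131 kg, ferromanganese = 1.991 kg.
Hence cost = 2.54·1.131 + 2.35·1.991 = $7.5516.

$7.55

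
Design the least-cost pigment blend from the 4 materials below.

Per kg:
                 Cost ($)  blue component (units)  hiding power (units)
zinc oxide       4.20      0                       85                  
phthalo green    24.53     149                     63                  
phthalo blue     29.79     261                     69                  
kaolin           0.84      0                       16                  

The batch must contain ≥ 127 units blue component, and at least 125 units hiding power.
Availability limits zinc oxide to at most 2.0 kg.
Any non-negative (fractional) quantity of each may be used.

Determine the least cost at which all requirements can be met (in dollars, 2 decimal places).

$19.01

Treat it as an LP. Let x1 = kg of zinc oxide, x2 = kg of phthalo green, x3 = kg of phthalo blue, x4 = kg of kaolin.
Minimize 4.2x1 + 24.53x2 + 29.79x3 + 0.84x4 subject to:
  149x2 + 261x3 ≥ 127   (blue component)
  85x1 + 63x2 + 69x3 + 16x4 ≥ 125   (hiding power)
  x1 ≤ 2
  x1, x2, x3, x4 ≥ 0.
The optimal basis is {zinc oxide, phthalo blue}; phthalo green, kaolin drop out. There the blue component and hiding power constraints are tight.
So zinc oxide = 1.0756 kg, phthalo blue = 0.48659 kg.
Hence cost = 4.2·1.0756 + 29.79·0.48659 = $19.0130.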